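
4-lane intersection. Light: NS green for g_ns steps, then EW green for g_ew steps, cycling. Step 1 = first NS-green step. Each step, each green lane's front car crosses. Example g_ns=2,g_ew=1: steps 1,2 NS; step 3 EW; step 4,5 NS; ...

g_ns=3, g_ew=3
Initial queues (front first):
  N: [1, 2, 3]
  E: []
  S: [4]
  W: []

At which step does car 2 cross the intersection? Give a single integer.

Step 1 [NS]: N:car1-GO,E:wait,S:car4-GO,W:wait | queues: N=2 E=0 S=0 W=0
Step 2 [NS]: N:car2-GO,E:wait,S:empty,W:wait | queues: N=1 E=0 S=0 W=0
Step 3 [NS]: N:car3-GO,E:wait,S:empty,W:wait | queues: N=0 E=0 S=0 W=0
Car 2 crosses at step 2

2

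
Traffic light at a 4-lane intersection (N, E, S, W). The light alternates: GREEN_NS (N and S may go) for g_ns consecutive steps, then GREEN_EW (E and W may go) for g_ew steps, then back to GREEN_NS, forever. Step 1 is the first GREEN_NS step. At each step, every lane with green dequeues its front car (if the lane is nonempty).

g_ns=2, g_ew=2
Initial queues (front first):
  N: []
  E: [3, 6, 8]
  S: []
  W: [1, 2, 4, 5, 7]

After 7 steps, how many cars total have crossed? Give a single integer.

Step 1 [NS]: N:empty,E:wait,S:empty,W:wait | queues: N=0 E=3 S=0 W=5
Step 2 [NS]: N:empty,E:wait,S:empty,W:wait | queues: N=0 E=3 S=0 W=5
Step 3 [EW]: N:wait,E:car3-GO,S:wait,W:car1-GO | queues: N=0 E=2 S=0 W=4
Step 4 [EW]: N:wait,E:car6-GO,S:wait,W:car2-GO | queues: N=0 E=1 S=0 W=3
Step 5 [NS]: N:empty,E:wait,S:empty,W:wait | queues: N=0 E=1 S=0 W=3
Step 6 [NS]: N:empty,E:wait,S:empty,W:wait | queues: N=0 E=1 S=0 W=3
Step 7 [EW]: N:wait,E:car8-GO,S:wait,W:car4-GO | queues: N=0 E=0 S=0 W=2
Cars crossed by step 7: 6

Answer: 6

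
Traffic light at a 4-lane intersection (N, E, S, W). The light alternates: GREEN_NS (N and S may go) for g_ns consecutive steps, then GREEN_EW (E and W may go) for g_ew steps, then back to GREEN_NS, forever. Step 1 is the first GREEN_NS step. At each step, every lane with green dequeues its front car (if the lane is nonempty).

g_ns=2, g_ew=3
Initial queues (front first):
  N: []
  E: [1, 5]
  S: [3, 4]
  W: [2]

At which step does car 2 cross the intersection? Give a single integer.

Step 1 [NS]: N:empty,E:wait,S:car3-GO,W:wait | queues: N=0 E=2 S=1 W=1
Step 2 [NS]: N:empty,E:wait,S:car4-GO,W:wait | queues: N=0 E=2 S=0 W=1
Step 3 [EW]: N:wait,E:car1-GO,S:wait,W:car2-GO | queues: N=0 E=1 S=0 W=0
Step 4 [EW]: N:wait,E:car5-GO,S:wait,W:empty | queues: N=0 E=0 S=0 W=0
Car 2 crosses at step 3

3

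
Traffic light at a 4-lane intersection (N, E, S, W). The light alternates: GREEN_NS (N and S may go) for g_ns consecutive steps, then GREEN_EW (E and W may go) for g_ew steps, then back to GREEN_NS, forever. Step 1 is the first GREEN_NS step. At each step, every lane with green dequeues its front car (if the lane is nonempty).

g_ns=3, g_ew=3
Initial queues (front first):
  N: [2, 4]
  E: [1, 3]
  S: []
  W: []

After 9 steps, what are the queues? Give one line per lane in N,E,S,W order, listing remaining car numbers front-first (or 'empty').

Step 1 [NS]: N:car2-GO,E:wait,S:empty,W:wait | queues: N=1 E=2 S=0 W=0
Step 2 [NS]: N:car4-GO,E:wait,S:empty,W:wait | queues: N=0 E=2 S=0 W=0
Step 3 [NS]: N:empty,E:wait,S:empty,W:wait | queues: N=0 E=2 S=0 W=0
Step 4 [EW]: N:wait,E:car1-GO,S:wait,W:empty | queues: N=0 E=1 S=0 W=0
Step 5 [EW]: N:wait,E:car3-GO,S:wait,W:empty | queues: N=0 E=0 S=0 W=0

N: empty
E: empty
S: empty
W: empty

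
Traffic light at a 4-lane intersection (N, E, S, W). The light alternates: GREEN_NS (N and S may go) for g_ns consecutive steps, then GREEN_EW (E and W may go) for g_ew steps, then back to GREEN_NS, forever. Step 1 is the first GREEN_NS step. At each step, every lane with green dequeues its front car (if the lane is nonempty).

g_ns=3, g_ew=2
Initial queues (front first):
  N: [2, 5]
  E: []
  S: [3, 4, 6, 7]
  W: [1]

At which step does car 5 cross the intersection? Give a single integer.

Step 1 [NS]: N:car2-GO,E:wait,S:car3-GO,W:wait | queues: N=1 E=0 S=3 W=1
Step 2 [NS]: N:car5-GO,E:wait,S:car4-GO,W:wait | queues: N=0 E=0 S=2 W=1
Step 3 [NS]: N:empty,E:wait,S:car6-GO,W:wait | queues: N=0 E=0 S=1 W=1
Step 4 [EW]: N:wait,E:empty,S:wait,W:car1-GO | queues: N=0 E=0 S=1 W=0
Step 5 [EW]: N:wait,E:empty,S:wait,W:empty | queues: N=0 E=0 S=1 W=0
Step 6 [NS]: N:empty,E:wait,S:car7-GO,W:wait | queues: N=0 E=0 S=0 W=0
Car 5 crosses at step 2

2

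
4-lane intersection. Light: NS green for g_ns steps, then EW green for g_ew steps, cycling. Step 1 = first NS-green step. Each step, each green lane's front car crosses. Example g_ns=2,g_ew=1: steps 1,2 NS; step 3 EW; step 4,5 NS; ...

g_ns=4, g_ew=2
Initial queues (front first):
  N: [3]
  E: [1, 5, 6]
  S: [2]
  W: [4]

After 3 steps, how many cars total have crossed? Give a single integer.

Answer: 2

Derivation:
Step 1 [NS]: N:car3-GO,E:wait,S:car2-GO,W:wait | queues: N=0 E=3 S=0 W=1
Step 2 [NS]: N:empty,E:wait,S:empty,W:wait | queues: N=0 E=3 S=0 W=1
Step 3 [NS]: N:empty,E:wait,S:empty,W:wait | queues: N=0 E=3 S=0 W=1
Cars crossed by step 3: 2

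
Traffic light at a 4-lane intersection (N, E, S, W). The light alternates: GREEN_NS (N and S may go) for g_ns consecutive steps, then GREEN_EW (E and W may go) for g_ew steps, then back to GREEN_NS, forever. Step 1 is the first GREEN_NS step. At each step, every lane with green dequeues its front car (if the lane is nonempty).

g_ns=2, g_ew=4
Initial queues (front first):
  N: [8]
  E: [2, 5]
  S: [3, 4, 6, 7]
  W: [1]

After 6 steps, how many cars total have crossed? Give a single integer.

Answer: 6

Derivation:
Step 1 [NS]: N:car8-GO,E:wait,S:car3-GO,W:wait | queues: N=0 E=2 S=3 W=1
Step 2 [NS]: N:empty,E:wait,S:car4-GO,W:wait | queues: N=0 E=2 S=2 W=1
Step 3 [EW]: N:wait,E:car2-GO,S:wait,W:car1-GO | queues: N=0 E=1 S=2 W=0
Step 4 [EW]: N:wait,E:car5-GO,S:wait,W:empty | queues: N=0 E=0 S=2 W=0
Step 5 [EW]: N:wait,E:empty,S:wait,W:empty | queues: N=0 E=0 S=2 W=0
Step 6 [EW]: N:wait,E:empty,S:wait,W:empty | queues: N=0 E=0 S=2 W=0
Cars crossed by step 6: 6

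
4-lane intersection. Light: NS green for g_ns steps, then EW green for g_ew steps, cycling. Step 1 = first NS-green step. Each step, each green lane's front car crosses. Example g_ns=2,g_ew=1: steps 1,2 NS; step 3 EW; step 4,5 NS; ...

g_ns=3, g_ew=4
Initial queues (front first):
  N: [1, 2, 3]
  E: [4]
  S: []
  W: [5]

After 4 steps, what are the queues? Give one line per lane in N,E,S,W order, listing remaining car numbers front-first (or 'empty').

Step 1 [NS]: N:car1-GO,E:wait,S:empty,W:wait | queues: N=2 E=1 S=0 W=1
Step 2 [NS]: N:car2-GO,E:wait,S:empty,W:wait | queues: N=1 E=1 S=0 W=1
Step 3 [NS]: N:car3-GO,E:wait,S:empty,W:wait | queues: N=0 E=1 S=0 W=1
Step 4 [EW]: N:wait,E:car4-GO,S:wait,W:car5-GO | queues: N=0 E=0 S=0 W=0

N: empty
E: empty
S: empty
W: empty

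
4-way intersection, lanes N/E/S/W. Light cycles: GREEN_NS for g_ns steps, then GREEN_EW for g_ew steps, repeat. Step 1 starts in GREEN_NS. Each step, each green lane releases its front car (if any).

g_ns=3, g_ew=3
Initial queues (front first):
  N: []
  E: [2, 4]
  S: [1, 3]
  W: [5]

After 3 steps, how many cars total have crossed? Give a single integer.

Answer: 2

Derivation:
Step 1 [NS]: N:empty,E:wait,S:car1-GO,W:wait | queues: N=0 E=2 S=1 W=1
Step 2 [NS]: N:empty,E:wait,S:car3-GO,W:wait | queues: N=0 E=2 S=0 W=1
Step 3 [NS]: N:empty,E:wait,S:empty,W:wait | queues: N=0 E=2 S=0 W=1
Cars crossed by step 3: 2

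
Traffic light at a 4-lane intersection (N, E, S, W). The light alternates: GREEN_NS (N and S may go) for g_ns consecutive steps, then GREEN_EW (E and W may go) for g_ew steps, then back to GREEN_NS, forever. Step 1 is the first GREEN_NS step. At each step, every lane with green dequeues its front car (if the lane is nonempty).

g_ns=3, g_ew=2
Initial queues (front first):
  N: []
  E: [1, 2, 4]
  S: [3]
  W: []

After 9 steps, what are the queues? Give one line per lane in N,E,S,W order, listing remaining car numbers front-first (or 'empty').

Step 1 [NS]: N:empty,E:wait,S:car3-GO,W:wait | queues: N=0 E=3 S=0 W=0
Step 2 [NS]: N:empty,E:wait,S:empty,W:wait | queues: N=0 E=3 S=0 W=0
Step 3 [NS]: N:empty,E:wait,S:empty,W:wait | queues: N=0 E=3 S=0 W=0
Step 4 [EW]: N:wait,E:car1-GO,S:wait,W:empty | queues: N=0 E=2 S=0 W=0
Step 5 [EW]: N:wait,E:car2-GO,S:wait,W:empty | queues: N=0 E=1 S=0 W=0
Step 6 [NS]: N:empty,E:wait,S:empty,W:wait | queues: N=0 E=1 S=0 W=0
Step 7 [NS]: N:empty,E:wait,S:empty,W:wait | queues: N=0 E=1 S=0 W=0
Step 8 [NS]: N:empty,E:wait,S:empty,W:wait | queues: N=0 E=1 S=0 W=0
Step 9 [EW]: N:wait,E:car4-GO,S:wait,W:empty | queues: N=0 E=0 S=0 W=0

N: empty
E: empty
S: empty
W: empty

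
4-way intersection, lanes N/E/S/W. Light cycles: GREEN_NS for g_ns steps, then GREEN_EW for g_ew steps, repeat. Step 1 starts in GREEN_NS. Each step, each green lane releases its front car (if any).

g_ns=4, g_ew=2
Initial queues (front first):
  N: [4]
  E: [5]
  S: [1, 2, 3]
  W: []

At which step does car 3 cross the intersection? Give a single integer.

Step 1 [NS]: N:car4-GO,E:wait,S:car1-GO,W:wait | queues: N=0 E=1 S=2 W=0
Step 2 [NS]: N:empty,E:wait,S:car2-GO,W:wait | queues: N=0 E=1 S=1 W=0
Step 3 [NS]: N:empty,E:wait,S:car3-GO,W:wait | queues: N=0 E=1 S=0 W=0
Step 4 [NS]: N:empty,E:wait,S:empty,W:wait | queues: N=0 E=1 S=0 W=0
Step 5 [EW]: N:wait,E:car5-GO,S:wait,W:empty | queues: N=0 E=0 S=0 W=0
Car 3 crosses at step 3

3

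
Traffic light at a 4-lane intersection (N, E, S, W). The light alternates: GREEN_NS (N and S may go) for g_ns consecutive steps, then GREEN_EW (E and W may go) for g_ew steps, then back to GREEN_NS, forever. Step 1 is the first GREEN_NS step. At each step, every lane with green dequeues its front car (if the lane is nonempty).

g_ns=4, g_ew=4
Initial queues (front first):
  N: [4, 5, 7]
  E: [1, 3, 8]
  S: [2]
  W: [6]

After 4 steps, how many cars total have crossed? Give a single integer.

Answer: 4

Derivation:
Step 1 [NS]: N:car4-GO,E:wait,S:car2-GO,W:wait | queues: N=2 E=3 S=0 W=1
Step 2 [NS]: N:car5-GO,E:wait,S:empty,W:wait | queues: N=1 E=3 S=0 W=1
Step 3 [NS]: N:car7-GO,E:wait,S:empty,W:wait | queues: N=0 E=3 S=0 W=1
Step 4 [NS]: N:empty,E:wait,S:empty,W:wait | queues: N=0 E=3 S=0 W=1
Cars crossed by step 4: 4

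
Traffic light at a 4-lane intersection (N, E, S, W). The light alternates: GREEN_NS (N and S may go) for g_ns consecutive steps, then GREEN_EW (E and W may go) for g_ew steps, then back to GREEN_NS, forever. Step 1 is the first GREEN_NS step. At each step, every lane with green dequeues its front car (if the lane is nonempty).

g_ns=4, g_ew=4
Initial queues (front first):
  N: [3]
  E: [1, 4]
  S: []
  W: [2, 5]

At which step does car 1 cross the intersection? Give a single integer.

Step 1 [NS]: N:car3-GO,E:wait,S:empty,W:wait | queues: N=0 E=2 S=0 W=2
Step 2 [NS]: N:empty,E:wait,S:empty,W:wait | queues: N=0 E=2 S=0 W=2
Step 3 [NS]: N:empty,E:wait,S:empty,W:wait | queues: N=0 E=2 S=0 W=2
Step 4 [NS]: N:empty,E:wait,S:empty,W:wait | queues: N=0 E=2 S=0 W=2
Step 5 [EW]: N:wait,E:car1-GO,S:wait,W:car2-GO | queues: N=0 E=1 S=0 W=1
Step 6 [EW]: N:wait,E:car4-GO,S:wait,W:car5-GO | queues: N=0 E=0 S=0 W=0
Car 1 crosses at step 5

5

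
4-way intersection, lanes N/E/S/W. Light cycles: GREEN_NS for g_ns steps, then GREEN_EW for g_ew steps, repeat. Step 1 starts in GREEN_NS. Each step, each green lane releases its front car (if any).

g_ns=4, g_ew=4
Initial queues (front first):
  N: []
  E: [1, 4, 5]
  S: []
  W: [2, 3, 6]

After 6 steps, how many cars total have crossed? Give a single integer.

Answer: 4

Derivation:
Step 1 [NS]: N:empty,E:wait,S:empty,W:wait | queues: N=0 E=3 S=0 W=3
Step 2 [NS]: N:empty,E:wait,S:empty,W:wait | queues: N=0 E=3 S=0 W=3
Step 3 [NS]: N:empty,E:wait,S:empty,W:wait | queues: N=0 E=3 S=0 W=3
Step 4 [NS]: N:empty,E:wait,S:empty,W:wait | queues: N=0 E=3 S=0 W=3
Step 5 [EW]: N:wait,E:car1-GO,S:wait,W:car2-GO | queues: N=0 E=2 S=0 W=2
Step 6 [EW]: N:wait,E:car4-GO,S:wait,W:car3-GO | queues: N=0 E=1 S=0 W=1
Cars crossed by step 6: 4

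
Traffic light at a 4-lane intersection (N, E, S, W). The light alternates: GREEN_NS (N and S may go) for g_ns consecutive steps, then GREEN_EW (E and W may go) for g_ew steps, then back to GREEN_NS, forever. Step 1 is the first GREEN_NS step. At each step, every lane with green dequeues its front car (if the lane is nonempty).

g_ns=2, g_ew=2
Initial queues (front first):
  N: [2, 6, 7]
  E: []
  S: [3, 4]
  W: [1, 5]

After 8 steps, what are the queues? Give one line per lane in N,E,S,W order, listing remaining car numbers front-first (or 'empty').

Step 1 [NS]: N:car2-GO,E:wait,S:car3-GO,W:wait | queues: N=2 E=0 S=1 W=2
Step 2 [NS]: N:car6-GO,E:wait,S:car4-GO,W:wait | queues: N=1 E=0 S=0 W=2
Step 3 [EW]: N:wait,E:empty,S:wait,W:car1-GO | queues: N=1 E=0 S=0 W=1
Step 4 [EW]: N:wait,E:empty,S:wait,W:car5-GO | queues: N=1 E=0 S=0 W=0
Step 5 [NS]: N:car7-GO,E:wait,S:empty,W:wait | queues: N=0 E=0 S=0 W=0

N: empty
E: empty
S: empty
W: empty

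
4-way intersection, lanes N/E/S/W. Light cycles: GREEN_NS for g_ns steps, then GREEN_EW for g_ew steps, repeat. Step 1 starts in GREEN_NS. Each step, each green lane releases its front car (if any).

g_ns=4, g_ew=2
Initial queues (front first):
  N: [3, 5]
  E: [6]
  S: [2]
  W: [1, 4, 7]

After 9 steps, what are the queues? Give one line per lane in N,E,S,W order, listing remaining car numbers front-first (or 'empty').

Step 1 [NS]: N:car3-GO,E:wait,S:car2-GO,W:wait | queues: N=1 E=1 S=0 W=3
Step 2 [NS]: N:car5-GO,E:wait,S:empty,W:wait | queues: N=0 E=1 S=0 W=3
Step 3 [NS]: N:empty,E:wait,S:empty,W:wait | queues: N=0 E=1 S=0 W=3
Step 4 [NS]: N:empty,E:wait,S:empty,W:wait | queues: N=0 E=1 S=0 W=3
Step 5 [EW]: N:wait,E:car6-GO,S:wait,W:car1-GO | queues: N=0 E=0 S=0 W=2
Step 6 [EW]: N:wait,E:empty,S:wait,W:car4-GO | queues: N=0 E=0 S=0 W=1
Step 7 [NS]: N:empty,E:wait,S:empty,W:wait | queues: N=0 E=0 S=0 W=1
Step 8 [NS]: N:empty,E:wait,S:empty,W:wait | queues: N=0 E=0 S=0 W=1
Step 9 [NS]: N:empty,E:wait,S:empty,W:wait | queues: N=0 E=0 S=0 W=1

N: empty
E: empty
S: empty
W: 7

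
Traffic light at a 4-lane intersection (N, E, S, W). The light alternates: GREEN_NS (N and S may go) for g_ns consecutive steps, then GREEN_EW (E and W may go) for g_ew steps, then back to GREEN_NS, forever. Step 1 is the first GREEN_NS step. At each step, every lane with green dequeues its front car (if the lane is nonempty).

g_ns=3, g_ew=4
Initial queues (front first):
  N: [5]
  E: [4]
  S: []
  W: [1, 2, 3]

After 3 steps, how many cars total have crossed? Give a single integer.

Step 1 [NS]: N:car5-GO,E:wait,S:empty,W:wait | queues: N=0 E=1 S=0 W=3
Step 2 [NS]: N:empty,E:wait,S:empty,W:wait | queues: N=0 E=1 S=0 W=3
Step 3 [NS]: N:empty,E:wait,S:empty,W:wait | queues: N=0 E=1 S=0 W=3
Cars crossed by step 3: 1

Answer: 1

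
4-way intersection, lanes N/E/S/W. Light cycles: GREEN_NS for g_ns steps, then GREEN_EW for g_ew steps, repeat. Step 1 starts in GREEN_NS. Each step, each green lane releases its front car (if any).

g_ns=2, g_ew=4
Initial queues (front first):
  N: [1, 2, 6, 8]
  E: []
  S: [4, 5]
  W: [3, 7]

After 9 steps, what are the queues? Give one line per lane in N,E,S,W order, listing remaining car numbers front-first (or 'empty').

Step 1 [NS]: N:car1-GO,E:wait,S:car4-GO,W:wait | queues: N=3 E=0 S=1 W=2
Step 2 [NS]: N:car2-GO,E:wait,S:car5-GO,W:wait | queues: N=2 E=0 S=0 W=2
Step 3 [EW]: N:wait,E:empty,S:wait,W:car3-GO | queues: N=2 E=0 S=0 W=1
Step 4 [EW]: N:wait,E:empty,S:wait,W:car7-GO | queues: N=2 E=0 S=0 W=0
Step 5 [EW]: N:wait,E:empty,S:wait,W:empty | queues: N=2 E=0 S=0 W=0
Step 6 [EW]: N:wait,E:empty,S:wait,W:empty | queues: N=2 E=0 S=0 W=0
Step 7 [NS]: N:car6-GO,E:wait,S:empty,W:wait | queues: N=1 E=0 S=0 W=0
Step 8 [NS]: N:car8-GO,E:wait,S:empty,W:wait | queues: N=0 E=0 S=0 W=0

N: empty
E: empty
S: empty
W: empty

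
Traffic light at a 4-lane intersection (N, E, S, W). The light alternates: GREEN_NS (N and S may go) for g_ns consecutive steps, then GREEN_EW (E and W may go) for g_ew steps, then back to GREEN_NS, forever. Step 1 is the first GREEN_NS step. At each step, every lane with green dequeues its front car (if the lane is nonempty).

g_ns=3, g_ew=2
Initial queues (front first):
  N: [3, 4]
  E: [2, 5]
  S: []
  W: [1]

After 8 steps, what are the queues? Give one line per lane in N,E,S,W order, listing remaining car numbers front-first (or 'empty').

Step 1 [NS]: N:car3-GO,E:wait,S:empty,W:wait | queues: N=1 E=2 S=0 W=1
Step 2 [NS]: N:car4-GO,E:wait,S:empty,W:wait | queues: N=0 E=2 S=0 W=1
Step 3 [NS]: N:empty,E:wait,S:empty,W:wait | queues: N=0 E=2 S=0 W=1
Step 4 [EW]: N:wait,E:car2-GO,S:wait,W:car1-GO | queues: N=0 E=1 S=0 W=0
Step 5 [EW]: N:wait,E:car5-GO,S:wait,W:empty | queues: N=0 E=0 S=0 W=0

N: empty
E: empty
S: empty
W: empty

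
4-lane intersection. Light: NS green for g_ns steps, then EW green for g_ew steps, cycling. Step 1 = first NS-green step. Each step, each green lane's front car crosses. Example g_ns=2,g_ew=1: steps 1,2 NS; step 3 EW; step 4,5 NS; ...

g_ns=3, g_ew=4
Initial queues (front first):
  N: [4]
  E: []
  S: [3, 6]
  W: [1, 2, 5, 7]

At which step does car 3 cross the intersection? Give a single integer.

Step 1 [NS]: N:car4-GO,E:wait,S:car3-GO,W:wait | queues: N=0 E=0 S=1 W=4
Step 2 [NS]: N:empty,E:wait,S:car6-GO,W:wait | queues: N=0 E=0 S=0 W=4
Step 3 [NS]: N:empty,E:wait,S:empty,W:wait | queues: N=0 E=0 S=0 W=4
Step 4 [EW]: N:wait,E:empty,S:wait,W:car1-GO | queues: N=0 E=0 S=0 W=3
Step 5 [EW]: N:wait,E:empty,S:wait,W:car2-GO | queues: N=0 E=0 S=0 W=2
Step 6 [EW]: N:wait,E:empty,S:wait,W:car5-GO | queues: N=0 E=0 S=0 W=1
Step 7 [EW]: N:wait,E:empty,S:wait,W:car7-GO | queues: N=0 E=0 S=0 W=0
Car 3 crosses at step 1

1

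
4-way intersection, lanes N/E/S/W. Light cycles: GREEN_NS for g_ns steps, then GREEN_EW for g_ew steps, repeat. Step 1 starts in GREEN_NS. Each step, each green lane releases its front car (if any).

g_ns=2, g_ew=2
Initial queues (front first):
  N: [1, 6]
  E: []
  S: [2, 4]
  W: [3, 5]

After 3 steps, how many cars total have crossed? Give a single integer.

Answer: 5

Derivation:
Step 1 [NS]: N:car1-GO,E:wait,S:car2-GO,W:wait | queues: N=1 E=0 S=1 W=2
Step 2 [NS]: N:car6-GO,E:wait,S:car4-GO,W:wait | queues: N=0 E=0 S=0 W=2
Step 3 [EW]: N:wait,E:empty,S:wait,W:car3-GO | queues: N=0 E=0 S=0 W=1
Cars crossed by step 3: 5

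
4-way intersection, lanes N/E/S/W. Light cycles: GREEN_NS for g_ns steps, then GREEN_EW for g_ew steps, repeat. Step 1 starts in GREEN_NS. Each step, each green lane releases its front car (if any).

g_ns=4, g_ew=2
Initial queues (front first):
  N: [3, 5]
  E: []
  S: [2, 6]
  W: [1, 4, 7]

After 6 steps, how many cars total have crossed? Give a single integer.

Step 1 [NS]: N:car3-GO,E:wait,S:car2-GO,W:wait | queues: N=1 E=0 S=1 W=3
Step 2 [NS]: N:car5-GO,E:wait,S:car6-GO,W:wait | queues: N=0 E=0 S=0 W=3
Step 3 [NS]: N:empty,E:wait,S:empty,W:wait | queues: N=0 E=0 S=0 W=3
Step 4 [NS]: N:empty,E:wait,S:empty,W:wait | queues: N=0 E=0 S=0 W=3
Step 5 [EW]: N:wait,E:empty,S:wait,W:car1-GO | queues: N=0 E=0 S=0 W=2
Step 6 [EW]: N:wait,E:empty,S:wait,W:car4-GO | queues: N=0 E=0 S=0 W=1
Cars crossed by step 6: 6

Answer: 6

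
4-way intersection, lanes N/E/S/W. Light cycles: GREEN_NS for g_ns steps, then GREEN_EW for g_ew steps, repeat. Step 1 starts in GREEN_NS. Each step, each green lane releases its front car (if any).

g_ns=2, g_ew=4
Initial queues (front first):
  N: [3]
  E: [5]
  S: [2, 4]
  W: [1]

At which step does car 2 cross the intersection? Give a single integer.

Step 1 [NS]: N:car3-GO,E:wait,S:car2-GO,W:wait | queues: N=0 E=1 S=1 W=1
Step 2 [NS]: N:empty,E:wait,S:car4-GO,W:wait | queues: N=0 E=1 S=0 W=1
Step 3 [EW]: N:wait,E:car5-GO,S:wait,W:car1-GO | queues: N=0 E=0 S=0 W=0
Car 2 crosses at step 1

1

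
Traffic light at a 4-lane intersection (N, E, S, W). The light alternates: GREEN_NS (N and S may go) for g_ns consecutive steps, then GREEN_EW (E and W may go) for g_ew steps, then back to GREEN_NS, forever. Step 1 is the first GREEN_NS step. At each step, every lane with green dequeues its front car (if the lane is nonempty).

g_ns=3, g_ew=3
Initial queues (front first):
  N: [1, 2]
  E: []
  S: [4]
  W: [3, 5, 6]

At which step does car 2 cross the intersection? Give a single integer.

Step 1 [NS]: N:car1-GO,E:wait,S:car4-GO,W:wait | queues: N=1 E=0 S=0 W=3
Step 2 [NS]: N:car2-GO,E:wait,S:empty,W:wait | queues: N=0 E=0 S=0 W=3
Step 3 [NS]: N:empty,E:wait,S:empty,W:wait | queues: N=0 E=0 S=0 W=3
Step 4 [EW]: N:wait,E:empty,S:wait,W:car3-GO | queues: N=0 E=0 S=0 W=2
Step 5 [EW]: N:wait,E:empty,S:wait,W:car5-GO | queues: N=0 E=0 S=0 W=1
Step 6 [EW]: N:wait,E:empty,S:wait,W:car6-GO | queues: N=0 E=0 S=0 W=0
Car 2 crosses at step 2

2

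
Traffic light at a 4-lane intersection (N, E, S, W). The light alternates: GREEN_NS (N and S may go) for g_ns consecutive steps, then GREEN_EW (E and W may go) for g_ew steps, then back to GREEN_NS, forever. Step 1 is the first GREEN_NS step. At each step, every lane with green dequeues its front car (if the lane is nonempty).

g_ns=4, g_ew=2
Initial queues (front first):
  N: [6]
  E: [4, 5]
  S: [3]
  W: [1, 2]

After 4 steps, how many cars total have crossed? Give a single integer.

Step 1 [NS]: N:car6-GO,E:wait,S:car3-GO,W:wait | queues: N=0 E=2 S=0 W=2
Step 2 [NS]: N:empty,E:wait,S:empty,W:wait | queues: N=0 E=2 S=0 W=2
Step 3 [NS]: N:empty,E:wait,S:empty,W:wait | queues: N=0 E=2 S=0 W=2
Step 4 [NS]: N:empty,E:wait,S:empty,W:wait | queues: N=0 E=2 S=0 W=2
Cars crossed by step 4: 2

Answer: 2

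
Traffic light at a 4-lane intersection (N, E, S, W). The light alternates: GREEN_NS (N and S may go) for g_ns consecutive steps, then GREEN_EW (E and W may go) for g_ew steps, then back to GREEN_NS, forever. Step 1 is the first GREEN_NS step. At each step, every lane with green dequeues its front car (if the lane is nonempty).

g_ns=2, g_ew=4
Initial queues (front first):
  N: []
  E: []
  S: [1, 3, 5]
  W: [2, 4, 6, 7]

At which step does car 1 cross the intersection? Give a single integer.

Step 1 [NS]: N:empty,E:wait,S:car1-GO,W:wait | queues: N=0 E=0 S=2 W=4
Step 2 [NS]: N:empty,E:wait,S:car3-GO,W:wait | queues: N=0 E=0 S=1 W=4
Step 3 [EW]: N:wait,E:empty,S:wait,W:car2-GO | queues: N=0 E=0 S=1 W=3
Step 4 [EW]: N:wait,E:empty,S:wait,W:car4-GO | queues: N=0 E=0 S=1 W=2
Step 5 [EW]: N:wait,E:empty,S:wait,W:car6-GO | queues: N=0 E=0 S=1 W=1
Step 6 [EW]: N:wait,E:empty,S:wait,W:car7-GO | queues: N=0 E=0 S=1 W=0
Step 7 [NS]: N:empty,E:wait,S:car5-GO,W:wait | queues: N=0 E=0 S=0 W=0
Car 1 crosses at step 1

1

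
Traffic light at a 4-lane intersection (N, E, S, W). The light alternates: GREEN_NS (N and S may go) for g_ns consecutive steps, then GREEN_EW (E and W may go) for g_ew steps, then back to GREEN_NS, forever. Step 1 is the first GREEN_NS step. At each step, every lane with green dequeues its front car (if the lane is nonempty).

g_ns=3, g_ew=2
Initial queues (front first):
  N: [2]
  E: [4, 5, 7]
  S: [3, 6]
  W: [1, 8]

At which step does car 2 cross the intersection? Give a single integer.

Step 1 [NS]: N:car2-GO,E:wait,S:car3-GO,W:wait | queues: N=0 E=3 S=1 W=2
Step 2 [NS]: N:empty,E:wait,S:car6-GO,W:wait | queues: N=0 E=3 S=0 W=2
Step 3 [NS]: N:empty,E:wait,S:empty,W:wait | queues: N=0 E=3 S=0 W=2
Step 4 [EW]: N:wait,E:car4-GO,S:wait,W:car1-GO | queues: N=0 E=2 S=0 W=1
Step 5 [EW]: N:wait,E:car5-GO,S:wait,W:car8-GO | queues: N=0 E=1 S=0 W=0
Step 6 [NS]: N:empty,E:wait,S:empty,W:wait | queues: N=0 E=1 S=0 W=0
Step 7 [NS]: N:empty,E:wait,S:empty,W:wait | queues: N=0 E=1 S=0 W=0
Step 8 [NS]: N:empty,E:wait,S:empty,W:wait | queues: N=0 E=1 S=0 W=0
Step 9 [EW]: N:wait,E:car7-GO,S:wait,W:empty | queues: N=0 E=0 S=0 W=0
Car 2 crosses at step 1

1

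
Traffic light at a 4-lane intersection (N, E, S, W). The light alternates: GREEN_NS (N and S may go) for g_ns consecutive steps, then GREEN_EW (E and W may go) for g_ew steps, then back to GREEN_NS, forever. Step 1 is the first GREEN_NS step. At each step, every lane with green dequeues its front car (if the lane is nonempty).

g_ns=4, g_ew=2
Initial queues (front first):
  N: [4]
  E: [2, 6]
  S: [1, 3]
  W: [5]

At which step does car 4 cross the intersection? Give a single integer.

Step 1 [NS]: N:car4-GO,E:wait,S:car1-GO,W:wait | queues: N=0 E=2 S=1 W=1
Step 2 [NS]: N:empty,E:wait,S:car3-GO,W:wait | queues: N=0 E=2 S=0 W=1
Step 3 [NS]: N:empty,E:wait,S:empty,W:wait | queues: N=0 E=2 S=0 W=1
Step 4 [NS]: N:empty,E:wait,S:empty,W:wait | queues: N=0 E=2 S=0 W=1
Step 5 [EW]: N:wait,E:car2-GO,S:wait,W:car5-GO | queues: N=0 E=1 S=0 W=0
Step 6 [EW]: N:wait,E:car6-GO,S:wait,W:empty | queues: N=0 E=0 S=0 W=0
Car 4 crosses at step 1

1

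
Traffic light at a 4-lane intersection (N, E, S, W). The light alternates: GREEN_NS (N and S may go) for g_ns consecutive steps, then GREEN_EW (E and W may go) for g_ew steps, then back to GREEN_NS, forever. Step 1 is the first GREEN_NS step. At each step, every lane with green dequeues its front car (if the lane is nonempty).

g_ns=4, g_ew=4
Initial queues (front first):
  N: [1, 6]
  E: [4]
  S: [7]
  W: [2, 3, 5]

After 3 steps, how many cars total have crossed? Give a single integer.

Answer: 3

Derivation:
Step 1 [NS]: N:car1-GO,E:wait,S:car7-GO,W:wait | queues: N=1 E=1 S=0 W=3
Step 2 [NS]: N:car6-GO,E:wait,S:empty,W:wait | queues: N=0 E=1 S=0 W=3
Step 3 [NS]: N:empty,E:wait,S:empty,W:wait | queues: N=0 E=1 S=0 W=3
Cars crossed by step 3: 3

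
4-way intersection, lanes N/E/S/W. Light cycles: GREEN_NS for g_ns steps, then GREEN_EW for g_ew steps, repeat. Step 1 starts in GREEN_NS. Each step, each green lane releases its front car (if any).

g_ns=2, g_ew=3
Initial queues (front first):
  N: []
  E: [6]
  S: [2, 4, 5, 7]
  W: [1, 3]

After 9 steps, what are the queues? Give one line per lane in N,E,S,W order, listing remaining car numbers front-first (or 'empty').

Step 1 [NS]: N:empty,E:wait,S:car2-GO,W:wait | queues: N=0 E=1 S=3 W=2
Step 2 [NS]: N:empty,E:wait,S:car4-GO,W:wait | queues: N=0 E=1 S=2 W=2
Step 3 [EW]: N:wait,E:car6-GO,S:wait,W:car1-GO | queues: N=0 E=0 S=2 W=1
Step 4 [EW]: N:wait,E:empty,S:wait,W:car3-GO | queues: N=0 E=0 S=2 W=0
Step 5 [EW]: N:wait,E:empty,S:wait,W:empty | queues: N=0 E=0 S=2 W=0
Step 6 [NS]: N:empty,E:wait,S:car5-GO,W:wait | queues: N=0 E=0 S=1 W=0
Step 7 [NS]: N:empty,E:wait,S:car7-GO,W:wait | queues: N=0 E=0 S=0 W=0

N: empty
E: empty
S: empty
W: empty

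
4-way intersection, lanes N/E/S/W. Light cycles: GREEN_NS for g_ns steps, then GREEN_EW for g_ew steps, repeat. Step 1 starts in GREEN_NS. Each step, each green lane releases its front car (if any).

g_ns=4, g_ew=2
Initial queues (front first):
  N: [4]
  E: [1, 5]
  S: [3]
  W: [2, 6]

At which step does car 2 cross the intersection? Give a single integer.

Step 1 [NS]: N:car4-GO,E:wait,S:car3-GO,W:wait | queues: N=0 E=2 S=0 W=2
Step 2 [NS]: N:empty,E:wait,S:empty,W:wait | queues: N=0 E=2 S=0 W=2
Step 3 [NS]: N:empty,E:wait,S:empty,W:wait | queues: N=0 E=2 S=0 W=2
Step 4 [NS]: N:empty,E:wait,S:empty,W:wait | queues: N=0 E=2 S=0 W=2
Step 5 [EW]: N:wait,E:car1-GO,S:wait,W:car2-GO | queues: N=0 E=1 S=0 W=1
Step 6 [EW]: N:wait,E:car5-GO,S:wait,W:car6-GO | queues: N=0 E=0 S=0 W=0
Car 2 crosses at step 5

5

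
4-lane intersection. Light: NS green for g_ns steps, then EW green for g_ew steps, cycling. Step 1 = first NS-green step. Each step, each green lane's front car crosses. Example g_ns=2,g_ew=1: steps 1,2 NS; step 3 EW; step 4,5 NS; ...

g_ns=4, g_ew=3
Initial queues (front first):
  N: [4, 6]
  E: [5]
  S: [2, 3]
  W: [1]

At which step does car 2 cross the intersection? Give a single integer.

Step 1 [NS]: N:car4-GO,E:wait,S:car2-GO,W:wait | queues: N=1 E=1 S=1 W=1
Step 2 [NS]: N:car6-GO,E:wait,S:car3-GO,W:wait | queues: N=0 E=1 S=0 W=1
Step 3 [NS]: N:empty,E:wait,S:empty,W:wait | queues: N=0 E=1 S=0 W=1
Step 4 [NS]: N:empty,E:wait,S:empty,W:wait | queues: N=0 E=1 S=0 W=1
Step 5 [EW]: N:wait,E:car5-GO,S:wait,W:car1-GO | queues: N=0 E=0 S=0 W=0
Car 2 crosses at step 1

1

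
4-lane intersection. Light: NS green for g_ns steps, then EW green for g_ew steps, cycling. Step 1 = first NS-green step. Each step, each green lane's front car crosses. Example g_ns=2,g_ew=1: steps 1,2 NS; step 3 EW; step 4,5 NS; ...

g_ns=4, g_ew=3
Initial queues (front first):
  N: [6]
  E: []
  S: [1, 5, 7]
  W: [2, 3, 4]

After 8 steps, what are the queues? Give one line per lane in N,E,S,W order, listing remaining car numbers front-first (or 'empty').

Step 1 [NS]: N:car6-GO,E:wait,S:car1-GO,W:wait | queues: N=0 E=0 S=2 W=3
Step 2 [NS]: N:empty,E:wait,S:car5-GO,W:wait | queues: N=0 E=0 S=1 W=3
Step 3 [NS]: N:empty,E:wait,S:car7-GO,W:wait | queues: N=0 E=0 S=0 W=3
Step 4 [NS]: N:empty,E:wait,S:empty,W:wait | queues: N=0 E=0 S=0 W=3
Step 5 [EW]: N:wait,E:empty,S:wait,W:car2-GO | queues: N=0 E=0 S=0 W=2
Step 6 [EW]: N:wait,E:empty,S:wait,W:car3-GO | queues: N=0 E=0 S=0 W=1
Step 7 [EW]: N:wait,E:empty,S:wait,W:car4-GO | queues: N=0 E=0 S=0 W=0

N: empty
E: empty
S: empty
W: empty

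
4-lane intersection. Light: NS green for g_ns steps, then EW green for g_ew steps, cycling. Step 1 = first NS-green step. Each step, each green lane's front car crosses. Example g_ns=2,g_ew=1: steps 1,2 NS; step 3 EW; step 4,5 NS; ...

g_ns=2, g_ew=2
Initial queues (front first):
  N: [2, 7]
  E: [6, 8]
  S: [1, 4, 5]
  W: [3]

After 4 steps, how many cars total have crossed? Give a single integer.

Step 1 [NS]: N:car2-GO,E:wait,S:car1-GO,W:wait | queues: N=1 E=2 S=2 W=1
Step 2 [NS]: N:car7-GO,E:wait,S:car4-GO,W:wait | queues: N=0 E=2 S=1 W=1
Step 3 [EW]: N:wait,E:car6-GO,S:wait,W:car3-GO | queues: N=0 E=1 S=1 W=0
Step 4 [EW]: N:wait,E:car8-GO,S:wait,W:empty | queues: N=0 E=0 S=1 W=0
Cars crossed by step 4: 7

Answer: 7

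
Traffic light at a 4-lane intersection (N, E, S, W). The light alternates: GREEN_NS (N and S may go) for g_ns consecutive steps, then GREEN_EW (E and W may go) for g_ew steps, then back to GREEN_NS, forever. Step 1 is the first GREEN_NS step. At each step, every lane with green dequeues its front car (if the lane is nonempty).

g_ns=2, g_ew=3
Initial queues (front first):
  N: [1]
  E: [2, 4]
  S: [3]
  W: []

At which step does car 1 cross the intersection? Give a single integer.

Step 1 [NS]: N:car1-GO,E:wait,S:car3-GO,W:wait | queues: N=0 E=2 S=0 W=0
Step 2 [NS]: N:empty,E:wait,S:empty,W:wait | queues: N=0 E=2 S=0 W=0
Step 3 [EW]: N:wait,E:car2-GO,S:wait,W:empty | queues: N=0 E=1 S=0 W=0
Step 4 [EW]: N:wait,E:car4-GO,S:wait,W:empty | queues: N=0 E=0 S=0 W=0
Car 1 crosses at step 1

1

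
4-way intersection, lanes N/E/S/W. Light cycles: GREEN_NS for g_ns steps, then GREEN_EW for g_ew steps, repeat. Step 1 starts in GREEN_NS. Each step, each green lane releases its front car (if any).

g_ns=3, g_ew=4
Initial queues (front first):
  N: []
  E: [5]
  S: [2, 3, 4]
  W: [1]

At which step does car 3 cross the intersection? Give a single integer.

Step 1 [NS]: N:empty,E:wait,S:car2-GO,W:wait | queues: N=0 E=1 S=2 W=1
Step 2 [NS]: N:empty,E:wait,S:car3-GO,W:wait | queues: N=0 E=1 S=1 W=1
Step 3 [NS]: N:empty,E:wait,S:car4-GO,W:wait | queues: N=0 E=1 S=0 W=1
Step 4 [EW]: N:wait,E:car5-GO,S:wait,W:car1-GO | queues: N=0 E=0 S=0 W=0
Car 3 crosses at step 2

2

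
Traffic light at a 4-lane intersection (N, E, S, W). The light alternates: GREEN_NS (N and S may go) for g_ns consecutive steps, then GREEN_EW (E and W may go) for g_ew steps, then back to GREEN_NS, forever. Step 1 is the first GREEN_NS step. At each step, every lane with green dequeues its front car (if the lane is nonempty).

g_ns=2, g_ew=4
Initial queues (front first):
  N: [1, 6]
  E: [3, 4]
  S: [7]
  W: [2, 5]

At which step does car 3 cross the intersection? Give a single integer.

Step 1 [NS]: N:car1-GO,E:wait,S:car7-GO,W:wait | queues: N=1 E=2 S=0 W=2
Step 2 [NS]: N:car6-GO,E:wait,S:empty,W:wait | queues: N=0 E=2 S=0 W=2
Step 3 [EW]: N:wait,E:car3-GO,S:wait,W:car2-GO | queues: N=0 E=1 S=0 W=1
Step 4 [EW]: N:wait,E:car4-GO,S:wait,W:car5-GO | queues: N=0 E=0 S=0 W=0
Car 3 crosses at step 3

3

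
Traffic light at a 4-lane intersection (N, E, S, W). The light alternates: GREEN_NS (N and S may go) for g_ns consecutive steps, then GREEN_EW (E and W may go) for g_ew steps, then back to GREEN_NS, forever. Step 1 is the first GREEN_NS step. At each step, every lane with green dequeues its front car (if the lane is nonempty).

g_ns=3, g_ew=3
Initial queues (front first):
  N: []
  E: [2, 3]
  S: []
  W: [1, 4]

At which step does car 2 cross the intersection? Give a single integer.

Step 1 [NS]: N:empty,E:wait,S:empty,W:wait | queues: N=0 E=2 S=0 W=2
Step 2 [NS]: N:empty,E:wait,S:empty,W:wait | queues: N=0 E=2 S=0 W=2
Step 3 [NS]: N:empty,E:wait,S:empty,W:wait | queues: N=0 E=2 S=0 W=2
Step 4 [EW]: N:wait,E:car2-GO,S:wait,W:car1-GO | queues: N=0 E=1 S=0 W=1
Step 5 [EW]: N:wait,E:car3-GO,S:wait,W:car4-GO | queues: N=0 E=0 S=0 W=0
Car 2 crosses at step 4

4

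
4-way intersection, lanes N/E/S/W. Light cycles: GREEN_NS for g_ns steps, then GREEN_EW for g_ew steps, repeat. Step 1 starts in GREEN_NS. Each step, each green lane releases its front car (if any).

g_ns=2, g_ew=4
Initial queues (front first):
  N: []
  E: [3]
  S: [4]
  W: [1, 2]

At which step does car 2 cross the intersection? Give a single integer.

Step 1 [NS]: N:empty,E:wait,S:car4-GO,W:wait | queues: N=0 E=1 S=0 W=2
Step 2 [NS]: N:empty,E:wait,S:empty,W:wait | queues: N=0 E=1 S=0 W=2
Step 3 [EW]: N:wait,E:car3-GO,S:wait,W:car1-GO | queues: N=0 E=0 S=0 W=1
Step 4 [EW]: N:wait,E:empty,S:wait,W:car2-GO | queues: N=0 E=0 S=0 W=0
Car 2 crosses at step 4

4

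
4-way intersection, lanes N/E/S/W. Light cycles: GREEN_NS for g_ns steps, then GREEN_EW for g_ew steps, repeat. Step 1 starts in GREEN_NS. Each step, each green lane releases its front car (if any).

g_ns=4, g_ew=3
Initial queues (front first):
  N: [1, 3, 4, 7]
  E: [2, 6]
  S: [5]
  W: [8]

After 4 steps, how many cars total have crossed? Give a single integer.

Answer: 5

Derivation:
Step 1 [NS]: N:car1-GO,E:wait,S:car5-GO,W:wait | queues: N=3 E=2 S=0 W=1
Step 2 [NS]: N:car3-GO,E:wait,S:empty,W:wait | queues: N=2 E=2 S=0 W=1
Step 3 [NS]: N:car4-GO,E:wait,S:empty,W:wait | queues: N=1 E=2 S=0 W=1
Step 4 [NS]: N:car7-GO,E:wait,S:empty,W:wait | queues: N=0 E=2 S=0 W=1
Cars crossed by step 4: 5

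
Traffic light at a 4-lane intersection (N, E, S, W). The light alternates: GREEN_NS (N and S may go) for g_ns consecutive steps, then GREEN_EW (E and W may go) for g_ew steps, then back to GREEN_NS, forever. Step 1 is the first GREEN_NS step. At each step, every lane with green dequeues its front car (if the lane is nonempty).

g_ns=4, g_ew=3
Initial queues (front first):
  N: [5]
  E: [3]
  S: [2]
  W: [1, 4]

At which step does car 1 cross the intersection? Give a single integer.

Step 1 [NS]: N:car5-GO,E:wait,S:car2-GO,W:wait | queues: N=0 E=1 S=0 W=2
Step 2 [NS]: N:empty,E:wait,S:empty,W:wait | queues: N=0 E=1 S=0 W=2
Step 3 [NS]: N:empty,E:wait,S:empty,W:wait | queues: N=0 E=1 S=0 W=2
Step 4 [NS]: N:empty,E:wait,S:empty,W:wait | queues: N=0 E=1 S=0 W=2
Step 5 [EW]: N:wait,E:car3-GO,S:wait,W:car1-GO | queues: N=0 E=0 S=0 W=1
Step 6 [EW]: N:wait,E:empty,S:wait,W:car4-GO | queues: N=0 E=0 S=0 W=0
Car 1 crosses at step 5

5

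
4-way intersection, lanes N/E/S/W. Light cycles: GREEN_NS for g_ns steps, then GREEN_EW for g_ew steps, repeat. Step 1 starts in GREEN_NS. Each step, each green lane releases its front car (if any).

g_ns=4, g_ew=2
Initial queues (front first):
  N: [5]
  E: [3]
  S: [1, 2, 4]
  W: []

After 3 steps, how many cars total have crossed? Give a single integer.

Step 1 [NS]: N:car5-GO,E:wait,S:car1-GO,W:wait | queues: N=0 E=1 S=2 W=0
Step 2 [NS]: N:empty,E:wait,S:car2-GO,W:wait | queues: N=0 E=1 S=1 W=0
Step 3 [NS]: N:empty,E:wait,S:car4-GO,W:wait | queues: N=0 E=1 S=0 W=0
Cars crossed by step 3: 4

Answer: 4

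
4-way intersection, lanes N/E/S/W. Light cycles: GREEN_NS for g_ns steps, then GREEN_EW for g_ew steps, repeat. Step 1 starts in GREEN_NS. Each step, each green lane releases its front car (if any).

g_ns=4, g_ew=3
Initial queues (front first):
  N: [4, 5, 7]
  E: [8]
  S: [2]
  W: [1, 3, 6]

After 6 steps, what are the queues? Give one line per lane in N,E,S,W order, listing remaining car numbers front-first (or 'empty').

Step 1 [NS]: N:car4-GO,E:wait,S:car2-GO,W:wait | queues: N=2 E=1 S=0 W=3
Step 2 [NS]: N:car5-GO,E:wait,S:empty,W:wait | queues: N=1 E=1 S=0 W=3
Step 3 [NS]: N:car7-GO,E:wait,S:empty,W:wait | queues: N=0 E=1 S=0 W=3
Step 4 [NS]: N:empty,E:wait,S:empty,W:wait | queues: N=0 E=1 S=0 W=3
Step 5 [EW]: N:wait,E:car8-GO,S:wait,W:car1-GO | queues: N=0 E=0 S=0 W=2
Step 6 [EW]: N:wait,E:empty,S:wait,W:car3-GO | queues: N=0 E=0 S=0 W=1

N: empty
E: empty
S: empty
W: 6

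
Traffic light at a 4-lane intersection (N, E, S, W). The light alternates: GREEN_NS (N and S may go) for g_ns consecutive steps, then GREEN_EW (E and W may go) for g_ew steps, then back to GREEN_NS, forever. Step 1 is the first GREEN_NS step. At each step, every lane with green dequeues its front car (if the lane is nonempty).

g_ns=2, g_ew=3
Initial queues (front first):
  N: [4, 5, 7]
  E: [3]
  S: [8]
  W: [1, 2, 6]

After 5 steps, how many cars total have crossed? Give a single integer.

Step 1 [NS]: N:car4-GO,E:wait,S:car8-GO,W:wait | queues: N=2 E=1 S=0 W=3
Step 2 [NS]: N:car5-GO,E:wait,S:empty,W:wait | queues: N=1 E=1 S=0 W=3
Step 3 [EW]: N:wait,E:car3-GO,S:wait,W:car1-GO | queues: N=1 E=0 S=0 W=2
Step 4 [EW]: N:wait,E:empty,S:wait,W:car2-GO | queues: N=1 E=0 S=0 W=1
Step 5 [EW]: N:wait,E:empty,S:wait,W:car6-GO | queues: N=1 E=0 S=0 W=0
Cars crossed by step 5: 7

Answer: 7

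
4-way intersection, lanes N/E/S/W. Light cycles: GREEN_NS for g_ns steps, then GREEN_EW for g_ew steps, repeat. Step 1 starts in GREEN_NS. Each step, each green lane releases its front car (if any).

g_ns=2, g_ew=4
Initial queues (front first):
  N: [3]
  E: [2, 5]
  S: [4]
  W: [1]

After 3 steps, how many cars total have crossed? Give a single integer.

Step 1 [NS]: N:car3-GO,E:wait,S:car4-GO,W:wait | queues: N=0 E=2 S=0 W=1
Step 2 [NS]: N:empty,E:wait,S:empty,W:wait | queues: N=0 E=2 S=0 W=1
Step 3 [EW]: N:wait,E:car2-GO,S:wait,W:car1-GO | queues: N=0 E=1 S=0 W=0
Cars crossed by step 3: 4

Answer: 4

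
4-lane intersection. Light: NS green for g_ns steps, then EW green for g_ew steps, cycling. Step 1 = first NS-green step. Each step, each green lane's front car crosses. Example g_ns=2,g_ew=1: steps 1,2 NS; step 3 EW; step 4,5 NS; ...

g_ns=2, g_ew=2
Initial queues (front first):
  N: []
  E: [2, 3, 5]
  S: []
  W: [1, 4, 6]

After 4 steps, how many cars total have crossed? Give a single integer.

Answer: 4

Derivation:
Step 1 [NS]: N:empty,E:wait,S:empty,W:wait | queues: N=0 E=3 S=0 W=3
Step 2 [NS]: N:empty,E:wait,S:empty,W:wait | queues: N=0 E=3 S=0 W=3
Step 3 [EW]: N:wait,E:car2-GO,S:wait,W:car1-GO | queues: N=0 E=2 S=0 W=2
Step 4 [EW]: N:wait,E:car3-GO,S:wait,W:car4-GO | queues: N=0 E=1 S=0 W=1
Cars crossed by step 4: 4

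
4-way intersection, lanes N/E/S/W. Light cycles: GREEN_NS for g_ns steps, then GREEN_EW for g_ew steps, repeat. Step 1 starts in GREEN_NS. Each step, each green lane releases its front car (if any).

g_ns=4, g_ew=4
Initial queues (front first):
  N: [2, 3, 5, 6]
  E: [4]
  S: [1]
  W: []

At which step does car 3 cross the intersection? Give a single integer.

Step 1 [NS]: N:car2-GO,E:wait,S:car1-GO,W:wait | queues: N=3 E=1 S=0 W=0
Step 2 [NS]: N:car3-GO,E:wait,S:empty,W:wait | queues: N=2 E=1 S=0 W=0
Step 3 [NS]: N:car5-GO,E:wait,S:empty,W:wait | queues: N=1 E=1 S=0 W=0
Step 4 [NS]: N:car6-GO,E:wait,S:empty,W:wait | queues: N=0 E=1 S=0 W=0
Step 5 [EW]: N:wait,E:car4-GO,S:wait,W:empty | queues: N=0 E=0 S=0 W=0
Car 3 crosses at step 2

2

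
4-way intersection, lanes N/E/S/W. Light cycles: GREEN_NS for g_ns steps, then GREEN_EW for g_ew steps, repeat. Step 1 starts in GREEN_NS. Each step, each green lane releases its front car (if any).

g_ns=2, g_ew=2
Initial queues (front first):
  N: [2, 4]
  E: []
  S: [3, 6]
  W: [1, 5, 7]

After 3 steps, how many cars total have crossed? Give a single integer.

Answer: 5

Derivation:
Step 1 [NS]: N:car2-GO,E:wait,S:car3-GO,W:wait | queues: N=1 E=0 S=1 W=3
Step 2 [NS]: N:car4-GO,E:wait,S:car6-GO,W:wait | queues: N=0 E=0 S=0 W=3
Step 3 [EW]: N:wait,E:empty,S:wait,W:car1-GO | queues: N=0 E=0 S=0 W=2
Cars crossed by step 3: 5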